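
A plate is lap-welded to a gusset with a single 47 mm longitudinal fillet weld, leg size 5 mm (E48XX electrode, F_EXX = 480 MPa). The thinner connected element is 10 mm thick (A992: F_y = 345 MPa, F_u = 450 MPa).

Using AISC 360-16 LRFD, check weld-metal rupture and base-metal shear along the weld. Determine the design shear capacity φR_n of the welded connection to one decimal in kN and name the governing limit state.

35.9 kN (weld metal governs)

Weld metal: throat = 0.707×5 = 3.535 mm, L = 47 mm. φR_n = 0.75 × 0.6 × 480 × 3.535 × 47 = 35.9 kN.
Base metal shear (10 mm plate): yield φR_n = 1.0×0.6×345×10×47 = 97.3 kN; rupture φR_n = 0.75×0.6×450×10×47 = 95.2 kN; take 95.2 kN (rupture).
Governing: min(35.9, 95.2) = 35.9 kN → weld metal.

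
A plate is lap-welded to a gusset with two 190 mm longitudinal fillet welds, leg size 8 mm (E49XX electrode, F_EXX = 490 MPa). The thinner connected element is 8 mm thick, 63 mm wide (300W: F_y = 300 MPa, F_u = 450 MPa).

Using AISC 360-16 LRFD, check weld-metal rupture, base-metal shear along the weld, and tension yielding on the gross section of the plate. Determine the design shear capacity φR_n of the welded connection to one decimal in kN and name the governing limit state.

136.1 kN (gross-section yield governs)

Weld metal: throat = 0.707×8 = 5.656 mm, L = 2×190 = 380 mm. φR_n = 0.75 × 0.6 × 490 × 5.656 × 380 = 473.9 kN.
Base metal shear (8 mm plate): yield φR_n = 1.0×0.6×300×8×380 = 547.2 kN; rupture φR_n = 0.75×0.6×450×8×380 = 615.6 kN; take 547.2 kN (yield).
Tension yield (gross): A_g = 63×8 = 504 mm². φR_n = 0.90 × 300 × 504 = 136.1 kN.
Governing: min(473.9, 547.2, 136.1) = 136.1 kN → gross-section yield.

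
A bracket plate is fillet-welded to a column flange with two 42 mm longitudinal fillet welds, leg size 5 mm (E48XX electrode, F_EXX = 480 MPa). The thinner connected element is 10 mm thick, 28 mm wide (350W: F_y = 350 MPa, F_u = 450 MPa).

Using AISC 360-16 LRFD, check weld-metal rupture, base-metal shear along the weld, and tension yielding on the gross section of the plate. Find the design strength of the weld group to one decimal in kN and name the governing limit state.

Weld metal: throat = 0.707×5 = 3.535 mm, L = 2×42 = 84 mm. φR_n = 0.75 × 0.6 × 480 × 3.535 × 84 = 64.1 kN.
Base metal shear (10 mm plate): yield φR_n = 1.0×0.6×350×10×84 = 176.4 kN; rupture φR_n = 0.75×0.6×450×10×84 = 170.1 kN; take 170.1 kN (rupture).
Tension yield (gross): A_g = 28×10 = 280 mm². φR_n = 0.90 × 350 × 280 = 88.2 kN.
Governing: min(64.1, 170.1, 88.2) = 64.1 kN → weld metal.

64.1 kN (weld metal governs)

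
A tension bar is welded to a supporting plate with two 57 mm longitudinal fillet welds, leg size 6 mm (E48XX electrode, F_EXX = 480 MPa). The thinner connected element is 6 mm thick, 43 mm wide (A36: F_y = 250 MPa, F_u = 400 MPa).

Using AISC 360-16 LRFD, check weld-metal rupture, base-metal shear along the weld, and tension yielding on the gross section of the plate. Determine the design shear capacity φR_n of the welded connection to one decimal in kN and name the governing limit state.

58.1 kN (gross-section yield governs)

Weld metal: throat = 0.707×6 = 4.242 mm, L = 2×57 = 114 mm. φR_n = 0.75 × 0.6 × 480 × 4.242 × 114 = 104.5 kN.
Base metal shear (6 mm plate): yield φR_n = 1.0×0.6×250×6×114 = 102.6 kN; rupture φR_n = 0.75×0.6×400×6×114 = 123.1 kN; take 102.6 kN (yield).
Tension yield (gross): A_g = 43×6 = 258 mm². φR_n = 0.90 × 250 × 258 = 58.1 kN.
Governing: min(104.5, 102.6, 58.1) = 58.1 kN → gross-section yield.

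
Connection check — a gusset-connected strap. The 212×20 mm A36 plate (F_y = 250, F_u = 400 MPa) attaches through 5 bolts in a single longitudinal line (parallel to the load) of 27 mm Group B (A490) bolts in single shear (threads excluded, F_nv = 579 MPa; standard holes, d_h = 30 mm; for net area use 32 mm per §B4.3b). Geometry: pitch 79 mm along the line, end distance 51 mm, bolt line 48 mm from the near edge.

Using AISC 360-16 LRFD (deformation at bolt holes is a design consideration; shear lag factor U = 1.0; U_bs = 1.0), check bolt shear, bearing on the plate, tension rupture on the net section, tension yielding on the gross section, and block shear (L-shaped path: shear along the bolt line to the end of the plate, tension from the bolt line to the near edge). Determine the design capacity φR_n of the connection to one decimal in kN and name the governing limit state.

Bolt shear: A_b = π(27)²/4 = 572.56 mm². φR_n = 0.75 × 579 × 572.56 × 5 × 1 = 1243.2 kN.
Bearing (20 mm plate, F_u = 400 MPa): end bolts L_c = 51 − 30/2 = 36, R_n = min(1.2×36×20×400, 2.4×27×20×400) = 345.6 kN/bolt; interior L_c = 79 − 30 = 49, R_n = 470.4 kN/bolt. φR_n = 0.75 × (1×345.6 + 4×470.4) = 1670.4 kN.
Tension rupture (net): A_n = (212 − 1×32)×20 = 3600 mm² (U = 1.0, A_e = A_n). φR_n = 0.75 × 400 × 3600 = 1080.0 kN.
Tension yield (gross): A_g = 212×20 = 4240 mm². φR_n = 0.90 × 250 × 4240 = 954.0 kN.
Block shear: shear path 1×[51+4×79] = 1×367 mm, A_gv = 7340, A_nv = 1×(367 − 4.5×32)×20 = 4460 mm²; tension to near edge: (48 − 0.5×32)×20 = 640 mm². R_n = min(0.6×400×4460, 0.6×250×7340) + 1.0×400×640 = min(1070.4, 1101) + 256 = 1326.4 kN. φR_n = 0.75 × 1326.4 = 994.8 kN.
Governing: min(1243.2, 1670.4, 1080.0, 954.0, 994.8) = 954.0 kN → gross-section yield.

954.0 kN (gross-section yield governs)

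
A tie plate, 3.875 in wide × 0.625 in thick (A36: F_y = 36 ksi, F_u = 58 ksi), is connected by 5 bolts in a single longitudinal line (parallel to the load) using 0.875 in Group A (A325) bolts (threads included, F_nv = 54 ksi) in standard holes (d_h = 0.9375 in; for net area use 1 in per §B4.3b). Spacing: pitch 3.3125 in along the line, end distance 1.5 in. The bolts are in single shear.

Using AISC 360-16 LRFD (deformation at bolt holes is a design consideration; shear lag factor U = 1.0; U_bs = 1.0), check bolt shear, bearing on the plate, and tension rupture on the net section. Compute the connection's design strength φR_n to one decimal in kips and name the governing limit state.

Bolt shear: A_b = π(0.875)²/4 = 0.60132 in². φR_n = 0.75 × 54 × 0.60132 × 5 × 1 = 121.8 kips.
Bearing (0.625 in plate, F_u = 58 ksi): end bolts L_c = 1.5 − 0.9375/2 = 1.03125, R_n = min(1.2×1.03125×0.625×58, 2.4×0.875×0.625×58) = 44.859 kips/bolt; interior L_c = 3.3125 − 0.9375 = 2.375, R_n = 76.125 kips/bolt. φR_n = 0.75 × (1×44.859 + 4×76.125) = 262.0 kips.
Tension rupture (net): A_n = (3.875 − 1×1)×0.625 = 1.7969 in² (U = 1.0, A_e = A_n). φR_n = 0.75 × 58 × 1.7969 = 78.2 kips.
Governing: min(121.8, 262.0, 78.2) = 78.2 kips → net-section rupture.

78.2 kips (net-section rupture governs)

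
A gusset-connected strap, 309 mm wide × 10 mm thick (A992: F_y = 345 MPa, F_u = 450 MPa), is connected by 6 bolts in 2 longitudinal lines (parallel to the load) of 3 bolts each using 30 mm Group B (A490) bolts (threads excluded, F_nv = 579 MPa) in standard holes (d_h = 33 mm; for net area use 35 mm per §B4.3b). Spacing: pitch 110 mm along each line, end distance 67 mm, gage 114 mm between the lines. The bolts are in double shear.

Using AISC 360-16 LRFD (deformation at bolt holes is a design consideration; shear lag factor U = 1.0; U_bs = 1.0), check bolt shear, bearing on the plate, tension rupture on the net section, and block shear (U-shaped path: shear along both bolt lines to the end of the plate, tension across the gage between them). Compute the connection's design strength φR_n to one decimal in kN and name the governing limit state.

Bolt shear: A_b = π(30)²/4 = 706.86 mm². φR_n = 0.75 × 579 × 706.86 × 6 × 2 = 3683.4 kN.
Bearing (10 mm plate, F_u = 450 MPa): end bolts L_c = 67 − 33/2 = 50.5, R_n = min(1.2×50.5×10×450, 2.4×30×10×450) = 272.7 kN/bolt; interior L_c = 110 − 33 = 77, R_n = 324 kN/bolt. φR_n = 0.75 × (2×272.7 + 4×324) = 1381.1 kN.
Tension rupture (net): A_n = (309 − 2×35)×10 = 2390 mm² (U = 1.0, A_e = A_n). φR_n = 0.75 × 450 × 2390 = 806.6 kN.
Block shear: shear path 2×[67+2×110] = 2×287 mm, A_gv = 5740, A_nv = 2×(287 − 2.5×35)×10 = 3990 mm²; tension across gage: (114 − 1×35)×10 = 790 mm². R_n = min(0.6×450×3990, 0.6×345×5740) + 1.0×450×790 = min(1077.3, 1188.2) + 355.5 = 1432.8 kN. φR_n = 0.75 × 1432.8 = 1074.6 kN.
Governing: min(3683.4, 1381.1, 806.6, 1074.6) = 806.6 kN → net-section rupture.

806.6 kN (net-section rupture governs)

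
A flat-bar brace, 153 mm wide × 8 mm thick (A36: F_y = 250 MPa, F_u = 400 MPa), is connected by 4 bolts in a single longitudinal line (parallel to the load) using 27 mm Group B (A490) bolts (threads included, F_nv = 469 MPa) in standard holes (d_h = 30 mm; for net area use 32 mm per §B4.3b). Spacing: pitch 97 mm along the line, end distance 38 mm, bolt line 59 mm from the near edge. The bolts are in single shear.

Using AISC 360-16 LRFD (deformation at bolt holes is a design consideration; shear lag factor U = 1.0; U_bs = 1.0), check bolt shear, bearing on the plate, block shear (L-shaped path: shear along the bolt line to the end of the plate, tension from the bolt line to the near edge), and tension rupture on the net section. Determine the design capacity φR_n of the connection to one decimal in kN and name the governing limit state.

290.4 kN (net-section rupture governs)

Bolt shear: A_b = π(27)²/4 = 572.56 mm². φR_n = 0.75 × 469 × 572.56 × 4 × 1 = 805.6 kN.
Bearing (8 mm plate, F_u = 400 MPa): end bolts L_c = 38 − 30/2 = 23, R_n = min(1.2×23×8×400, 2.4×27×8×400) = 88.32 kN/bolt; interior L_c = 97 − 30 = 67, R_n = 207.36 kN/bolt. φR_n = 0.75 × (1×88.32 + 3×207.36) = 532.8 kN.
Block shear: shear path 1×[38+3×97] = 1×329 mm, A_gv = 2632, A_nv = 1×(329 − 3.5×32)×8 = 1736 mm²; tension to near edge: (59 − 0.5×32)×8 = 344 mm². R_n = min(0.6×400×1736, 0.6×250×2632) + 1.0×400×344 = min(416.64, 394.8) + 137.6 = 532.4 kN. φR_n = 0.75 × 532.4 = 399.3 kN.
Tension rupture (net): A_n = (153 − 1×32)×8 = 968 mm² (U = 1.0, A_e = A_n). φR_n = 0.75 × 400 × 968 = 290.4 kN.
Governing: min(805.6, 532.8, 399.3, 290.4) = 290.4 kN → net-section rupture.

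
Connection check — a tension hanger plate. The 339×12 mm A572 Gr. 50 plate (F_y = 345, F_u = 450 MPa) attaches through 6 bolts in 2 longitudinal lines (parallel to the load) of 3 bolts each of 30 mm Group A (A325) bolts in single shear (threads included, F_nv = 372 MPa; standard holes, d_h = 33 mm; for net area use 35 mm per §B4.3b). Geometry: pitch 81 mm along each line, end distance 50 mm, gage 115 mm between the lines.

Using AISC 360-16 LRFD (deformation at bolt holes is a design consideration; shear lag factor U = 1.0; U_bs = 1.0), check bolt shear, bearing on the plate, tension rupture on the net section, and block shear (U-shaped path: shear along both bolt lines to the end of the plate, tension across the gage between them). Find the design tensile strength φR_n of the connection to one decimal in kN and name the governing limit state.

929.1 kN (block shear governs)

Bolt shear: A_b = π(30)²/4 = 706.86 mm². φR_n = 0.75 × 372 × 706.86 × 6 × 1 = 1183.3 kN.
Bearing (12 mm plate, F_u = 450 MPa): end bolts L_c = 50 − 33/2 = 33.5, R_n = min(1.2×33.5×12×450, 2.4×30×12×450) = 217.08 kN/bolt; interior L_c = 81 − 33 = 48, R_n = 311.04 kN/bolt. φR_n = 0.75 × (2×217.08 + 4×311.04) = 1258.7 kN.
Tension rupture (net): A_n = (339 − 2×35)×12 = 3228 mm² (U = 1.0, A_e = A_n). φR_n = 0.75 × 450 × 3228 = 1089.5 kN.
Block shear: shear path 2×[50+2×81] = 2×212 mm, A_gv = 5088, A_nv = 2×(212 − 2.5×35)×12 = 2988 mm²; tension across gage: (115 − 1×35)×12 = 960 mm². R_n = min(0.6×450×2988, 0.6×345×5088) + 1.0×450×960 = min(806.76, 1053.2) + 432 = 1238.8 kN. φR_n = 0.75 × 1238.8 = 929.1 kN.
Governing: min(1183.3, 1258.7, 1089.5, 929.1) = 929.1 kN → block shear.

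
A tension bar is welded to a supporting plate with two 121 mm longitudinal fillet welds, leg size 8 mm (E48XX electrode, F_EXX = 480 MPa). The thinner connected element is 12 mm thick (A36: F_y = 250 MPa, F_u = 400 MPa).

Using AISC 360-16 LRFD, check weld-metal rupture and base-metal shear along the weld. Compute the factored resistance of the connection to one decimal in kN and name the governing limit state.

Weld metal: throat = 0.707×8 = 5.656 mm, L = 2×121 = 242 mm. φR_n = 0.75 × 0.6 × 480 × 5.656 × 242 = 295.7 kN.
Base metal shear (12 mm plate): yield φR_n = 1.0×0.6×250×12×242 = 435.6 kN; rupture φR_n = 0.75×0.6×400×12×242 = 522.7 kN; take 435.6 kN (yield).
Governing: min(295.7, 435.6) = 295.7 kN → weld metal.

295.7 kN (weld metal governs)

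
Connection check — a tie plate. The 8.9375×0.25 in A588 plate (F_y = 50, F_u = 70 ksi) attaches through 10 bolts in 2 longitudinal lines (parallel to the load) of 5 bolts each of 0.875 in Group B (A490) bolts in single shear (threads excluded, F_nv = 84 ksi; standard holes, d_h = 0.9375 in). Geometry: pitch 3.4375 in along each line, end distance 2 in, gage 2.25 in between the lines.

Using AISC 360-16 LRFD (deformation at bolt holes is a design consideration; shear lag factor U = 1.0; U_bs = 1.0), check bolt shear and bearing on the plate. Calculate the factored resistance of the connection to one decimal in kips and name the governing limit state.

Bolt shear: A_b = π(0.875)²/4 = 0.60132 in². φR_n = 0.75 × 84 × 0.60132 × 10 × 1 = 378.8 kips.
Bearing (0.25 in plate, F_u = 70 ksi): end bolts L_c = 2 − 0.9375/2 = 1.53125, R_n = min(1.2×1.53125×0.25×70, 2.4×0.875×0.25×70) = 32.156 kips/bolt; interior L_c = 3.4375 − 0.9375 = 2.5, R_n = 36.75 kips/bolt. φR_n = 0.75 × (2×32.156 + 8×36.75) = 268.7 kips.
Governing: min(378.8, 268.7) = 268.7 kips → bearing.

268.7 kips (bearing governs)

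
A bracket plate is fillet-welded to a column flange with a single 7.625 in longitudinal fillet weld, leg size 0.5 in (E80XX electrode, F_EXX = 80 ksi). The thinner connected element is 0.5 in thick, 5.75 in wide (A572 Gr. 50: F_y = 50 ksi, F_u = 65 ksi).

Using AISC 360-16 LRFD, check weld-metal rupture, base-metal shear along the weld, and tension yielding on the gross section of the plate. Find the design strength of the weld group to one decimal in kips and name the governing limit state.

97.0 kips (weld metal governs)

Weld metal: throat = 0.707×0.5 = 0.3535 in, L = 7.625 in. φR_n = 0.75 × 0.6 × 80 × 0.3535 × 7.625 = 97.0 kips.
Base metal shear (0.5 in plate): yield φR_n = 1.0×0.6×50×0.5×7.625 = 114.4 kips; rupture φR_n = 0.75×0.6×65×0.5×7.625 = 111.5 kips; take 111.5 kips (rupture).
Tension yield (gross): A_g = 5.75×0.5 = 2.875 in². φR_n = 0.90 × 50 × 2.875 = 129.4 kips.
Governing: min(97.0, 111.5, 129.4) = 97.0 kips → weld metal.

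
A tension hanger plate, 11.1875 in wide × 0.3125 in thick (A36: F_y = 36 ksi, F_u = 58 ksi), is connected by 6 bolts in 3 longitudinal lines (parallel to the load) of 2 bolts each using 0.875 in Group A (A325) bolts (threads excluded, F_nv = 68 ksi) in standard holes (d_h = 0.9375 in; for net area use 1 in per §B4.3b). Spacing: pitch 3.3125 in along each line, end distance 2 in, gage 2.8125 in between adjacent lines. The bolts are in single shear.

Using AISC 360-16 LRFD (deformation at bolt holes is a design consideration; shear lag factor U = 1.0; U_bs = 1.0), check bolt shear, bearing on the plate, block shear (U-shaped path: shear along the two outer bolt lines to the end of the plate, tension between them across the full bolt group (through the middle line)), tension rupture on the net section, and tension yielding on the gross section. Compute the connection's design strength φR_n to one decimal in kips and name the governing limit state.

103.1 kips (block shear governs)

Bolt shear: A_b = π(0.875)²/4 = 0.60132 in². φR_n = 0.75 × 68 × 0.60132 × 6 × 1 = 184.0 kips.
Bearing (0.3125 in plate, F_u = 58 ksi): end bolts L_c = 2 − 0.9375/2 = 1.53125, R_n = min(1.2×1.53125×0.3125×58, 2.4×0.875×0.3125×58) = 33.305 kips/bolt; interior L_c = 3.3125 − 0.9375 = 2.375, R_n = 38.063 kips/bolt. φR_n = 0.75 × (3×33.305 + 3×38.063) = 160.6 kips.
Block shear: shear path 2×[2+1×3.3125] = 2×5.3125 in, A_gv = 3.3203, A_nv = 2×(5.3125 − 1.5×1)×0.3125 = 2.3828 in²; tension across gage: (5.625 − 2×1)×0.3125 = 1.1328 in². R_n = min(0.6×58×2.3828, 0.6×36×3.3203) + 1.0×58×1.1328 = min(82.921, 71.718) + 65.702 = 137.42 kips. φR_n = 0.75 × 137.42 = 103.1 kips.
Tension rupture (net): A_n = (11.1875 − 3×1)×0.3125 = 2.5586 in² (U = 1.0, A_e = A_n). φR_n = 0.75 × 58 × 2.5586 = 111.3 kips.
Tension yield (gross): A_g = 11.1875×0.3125 = 3.4961 in². φR_n = 0.90 × 36 × 3.4961 = 113.3 kips.
Governing: min(184.0, 160.6, 103.1, 111.3, 113.3) = 103.1 kips → block shear.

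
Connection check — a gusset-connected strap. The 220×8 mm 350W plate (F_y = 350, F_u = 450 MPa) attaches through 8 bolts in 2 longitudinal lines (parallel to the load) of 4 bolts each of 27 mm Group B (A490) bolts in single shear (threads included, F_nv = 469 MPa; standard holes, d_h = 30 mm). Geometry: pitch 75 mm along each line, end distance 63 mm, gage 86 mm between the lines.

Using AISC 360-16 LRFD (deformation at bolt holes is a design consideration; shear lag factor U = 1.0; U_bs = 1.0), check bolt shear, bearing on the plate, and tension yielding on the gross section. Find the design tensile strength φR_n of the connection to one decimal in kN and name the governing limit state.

Bolt shear: A_b = π(27)²/4 = 572.56 mm². φR_n = 0.75 × 469 × 572.56 × 8 × 1 = 1611.2 kN.
Bearing (8 mm plate, F_u = 450 MPa): end bolts L_c = 63 − 30/2 = 48, R_n = min(1.2×48×8×450, 2.4×27×8×450) = 207.36 kN/bolt; interior L_c = 75 − 30 = 45, R_n = 194.4 kN/bolt. φR_n = 0.75 × (2×207.36 + 6×194.4) = 1185.8 kN.
Tension yield (gross): A_g = 220×8 = 1760 mm². φR_n = 0.90 × 350 × 1760 = 554.4 kN.
Governing: min(1611.2, 1185.8, 554.4) = 554.4 kN → gross-section yield.

554.4 kN (gross-section yield governs)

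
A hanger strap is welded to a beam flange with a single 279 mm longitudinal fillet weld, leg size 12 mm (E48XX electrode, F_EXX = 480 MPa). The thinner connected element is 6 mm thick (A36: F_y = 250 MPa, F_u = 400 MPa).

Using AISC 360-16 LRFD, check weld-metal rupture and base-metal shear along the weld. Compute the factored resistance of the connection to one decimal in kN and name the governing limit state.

Weld metal: throat = 0.707×12 = 8.484 mm, L = 279 mm. φR_n = 0.75 × 0.6 × 480 × 8.484 × 279 = 511.3 kN.
Base metal shear (6 mm plate): yield φR_n = 1.0×0.6×250×6×279 = 251.1 kN; rupture φR_n = 0.75×0.6×400×6×279 = 301.3 kN; take 251.1 kN (yield).
Governing: min(511.3, 251.1) = 251.1 kN → base-metal shear.

251.1 kN (base-metal shear governs)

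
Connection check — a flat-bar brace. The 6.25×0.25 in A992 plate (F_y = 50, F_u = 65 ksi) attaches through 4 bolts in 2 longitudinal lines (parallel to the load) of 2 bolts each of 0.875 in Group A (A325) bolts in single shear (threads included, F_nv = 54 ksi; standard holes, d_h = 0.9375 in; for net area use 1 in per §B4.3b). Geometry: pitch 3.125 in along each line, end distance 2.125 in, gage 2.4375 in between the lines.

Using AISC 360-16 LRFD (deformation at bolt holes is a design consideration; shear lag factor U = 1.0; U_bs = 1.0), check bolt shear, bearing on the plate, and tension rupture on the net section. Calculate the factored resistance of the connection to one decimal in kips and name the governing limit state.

51.8 kips (net-section rupture governs)

Bolt shear: A_b = π(0.875)²/4 = 0.60132 in². φR_n = 0.75 × 54 × 0.60132 × 4 × 1 = 97.4 kips.
Bearing (0.25 in plate, F_u = 65 ksi): end bolts L_c = 2.125 − 0.9375/2 = 1.65625, R_n = min(1.2×1.65625×0.25×65, 2.4×0.875×0.25×65) = 32.297 kips/bolt; interior L_c = 3.125 − 0.9375 = 2.1875, R_n = 34.125 kips/bolt. φR_n = 0.75 × (2×32.297 + 2×34.125) = 99.6 kips.
Tension rupture (net): A_n = (6.25 − 2×1)×0.25 = 1.0625 in² (U = 1.0, A_e = A_n). φR_n = 0.75 × 65 × 1.0625 = 51.8 kips.
Governing: min(97.4, 99.6, 51.8) = 51.8 kips → net-section rupture.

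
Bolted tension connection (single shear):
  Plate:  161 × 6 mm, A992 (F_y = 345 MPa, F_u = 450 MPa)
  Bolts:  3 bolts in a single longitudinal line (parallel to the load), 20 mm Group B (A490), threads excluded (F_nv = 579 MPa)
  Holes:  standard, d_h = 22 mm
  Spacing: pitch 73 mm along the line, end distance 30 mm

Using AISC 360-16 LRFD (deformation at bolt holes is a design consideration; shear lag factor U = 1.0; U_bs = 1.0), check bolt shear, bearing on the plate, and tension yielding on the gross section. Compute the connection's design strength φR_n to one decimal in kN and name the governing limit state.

Bolt shear: A_b = π(20)²/4 = 314.16 mm². φR_n = 0.75 × 579 × 314.16 × 3 × 1 = 409.3 kN.
Bearing (6 mm plate, F_u = 450 MPa): end bolts L_c = 30 − 22/2 = 19, R_n = min(1.2×19×6×450, 2.4×20×6×450) = 61.56 kN/bolt; interior L_c = 73 − 22 = 51, R_n = 129.6 kN/bolt. φR_n = 0.75 × (1×61.56 + 2×129.6) = 240.6 kN.
Tension yield (gross): A_g = 161×6 = 966 mm². φR_n = 0.90 × 345 × 966 = 299.9 kN.
Governing: min(409.3, 240.6, 299.9) = 240.6 kN → bearing.

240.6 kN (bearing governs)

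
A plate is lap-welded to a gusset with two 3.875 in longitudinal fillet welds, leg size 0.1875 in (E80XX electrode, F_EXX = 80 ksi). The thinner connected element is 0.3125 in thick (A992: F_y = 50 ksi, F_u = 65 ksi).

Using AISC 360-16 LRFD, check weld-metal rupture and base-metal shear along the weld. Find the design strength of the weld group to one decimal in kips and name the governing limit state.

37.0 kips (weld metal governs)

Weld metal: throat = 0.707×0.1875 = 0.13256 in, L = 2×3.875 = 7.75 in. φR_n = 0.75 × 0.6 × 80 × 0.13256 × 7.75 = 37.0 kips.
Base metal shear (0.3125 in plate): yield φR_n = 1.0×0.6×50×0.3125×7.75 = 72.7 kips; rupture φR_n = 0.75×0.6×65×0.3125×7.75 = 70.8 kips; take 70.8 kips (rupture).
Governing: min(37.0, 70.8) = 37.0 kips → weld metal.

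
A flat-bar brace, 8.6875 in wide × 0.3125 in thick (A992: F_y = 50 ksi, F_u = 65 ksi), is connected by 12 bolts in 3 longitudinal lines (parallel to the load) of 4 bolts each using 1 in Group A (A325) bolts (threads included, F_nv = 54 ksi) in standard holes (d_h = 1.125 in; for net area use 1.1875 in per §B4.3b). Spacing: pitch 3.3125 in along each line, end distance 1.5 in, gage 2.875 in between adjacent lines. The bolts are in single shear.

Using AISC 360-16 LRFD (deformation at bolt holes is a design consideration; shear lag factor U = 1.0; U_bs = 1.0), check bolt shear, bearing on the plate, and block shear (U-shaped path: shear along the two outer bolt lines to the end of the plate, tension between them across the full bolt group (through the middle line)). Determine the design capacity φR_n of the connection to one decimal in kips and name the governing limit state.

184.5 kips (block shear governs)

Bolt shear: A_b = π(1)²/4 = 0.7854 in². φR_n = 0.75 × 54 × 0.7854 × 12 × 1 = 381.7 kips.
Bearing (0.3125 in plate, F_u = 65 ksi): end bolts L_c = 1.5 − 1.125/2 = 0.9375, R_n = min(1.2×0.9375×0.3125×65, 2.4×1×0.3125×65) = 22.852 kips/bolt; interior L_c = 3.3125 − 1.125 = 2.1875, R_n = 48.75 kips/bolt. φR_n = 0.75 × (3×22.852 + 9×48.75) = 380.5 kips.
Block shear: shear path 2×[1.5+3×3.3125] = 2×11.4375 in, A_gv = 7.1484, A_nv = 2×(11.4375 − 3.5×1.1875)×0.3125 = 4.5508 in²; tension across gage: (5.75 − 2×1.1875)×0.3125 = 1.0547 in². R_n = min(0.6×65×4.5508, 0.6×50×7.1484) + 1.0×65×1.0547 = min(177.48, 214.45) + 68.556 = 246.04 kips. φR_n = 0.75 × 246.04 = 184.5 kips.
Governing: min(381.7, 380.5, 184.5) = 184.5 kips → block shear.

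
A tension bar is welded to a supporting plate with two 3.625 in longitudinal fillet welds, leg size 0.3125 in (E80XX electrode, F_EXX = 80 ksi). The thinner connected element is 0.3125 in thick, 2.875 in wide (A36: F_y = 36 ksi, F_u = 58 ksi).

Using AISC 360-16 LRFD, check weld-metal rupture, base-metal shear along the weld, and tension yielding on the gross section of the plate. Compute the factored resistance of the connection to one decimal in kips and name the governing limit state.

Weld metal: throat = 0.707×0.3125 = 0.22094 in, L = 2×3.625 = 7.25 in. φR_n = 0.75 × 0.6 × 80 × 0.22094 × 7.25 = 57.7 kips.
Base metal shear (0.3125 in plate): yield φR_n = 1.0×0.6×36×0.3125×7.25 = 48.9 kips; rupture φR_n = 0.75×0.6×58×0.3125×7.25 = 59.1 kips; take 48.9 kips (yield).
Tension yield (gross): A_g = 2.875×0.3125 = 0.89844 in². φR_n = 0.90 × 36 × 0.89844 = 29.1 kips.
Governing: min(57.7, 48.9, 29.1) = 29.1 kips → gross-section yield.

29.1 kips (gross-section yield governs)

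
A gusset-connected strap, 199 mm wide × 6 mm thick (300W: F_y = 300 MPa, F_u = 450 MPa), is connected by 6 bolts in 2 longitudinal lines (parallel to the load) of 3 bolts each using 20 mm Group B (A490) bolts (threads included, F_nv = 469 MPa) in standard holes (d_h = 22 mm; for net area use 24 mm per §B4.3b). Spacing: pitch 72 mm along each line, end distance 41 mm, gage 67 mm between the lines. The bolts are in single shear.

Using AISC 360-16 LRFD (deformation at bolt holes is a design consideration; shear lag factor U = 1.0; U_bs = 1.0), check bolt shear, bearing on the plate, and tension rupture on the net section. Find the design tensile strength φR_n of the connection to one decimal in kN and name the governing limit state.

305.8 kN (net-section rupture governs)

Bolt shear: A_b = π(20)²/4 = 314.16 mm². φR_n = 0.75 × 469 × 314.16 × 6 × 1 = 663.0 kN.
Bearing (6 mm plate, F_u = 450 MPa): end bolts L_c = 41 − 22/2 = 30, R_n = min(1.2×30×6×450, 2.4×20×6×450) = 97.2 kN/bolt; interior L_c = 72 − 22 = 50, R_n = 129.6 kN/bolt. φR_n = 0.75 × (2×97.2 + 4×129.6) = 534.6 kN.
Tension rupture (net): A_n = (199 − 2×24)×6 = 906 mm² (U = 1.0, A_e = A_n). φR_n = 0.75 × 450 × 906 = 305.8 kN.
Governing: min(663.0, 534.6, 305.8) = 305.8 kN → net-section rupture.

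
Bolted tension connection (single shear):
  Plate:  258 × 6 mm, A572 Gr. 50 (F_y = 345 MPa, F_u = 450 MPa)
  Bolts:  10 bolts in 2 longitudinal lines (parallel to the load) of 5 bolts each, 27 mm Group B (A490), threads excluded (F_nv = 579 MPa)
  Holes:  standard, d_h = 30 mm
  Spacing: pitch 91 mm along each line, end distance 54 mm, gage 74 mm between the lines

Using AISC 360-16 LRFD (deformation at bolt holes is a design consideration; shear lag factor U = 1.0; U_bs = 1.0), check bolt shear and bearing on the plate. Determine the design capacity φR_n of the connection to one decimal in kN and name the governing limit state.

1239.3 kN (bearing governs)

Bolt shear: A_b = π(27)²/4 = 572.56 mm². φR_n = 0.75 × 579 × 572.56 × 10 × 1 = 2486.3 kN.
Bearing (6 mm plate, F_u = 450 MPa): end bolts L_c = 54 − 30/2 = 39, R_n = min(1.2×39×6×450, 2.4×27×6×450) = 126.36 kN/bolt; interior L_c = 91 − 30 = 61, R_n = 174.96 kN/bolt. φR_n = 0.75 × (2×126.36 + 8×174.96) = 1239.3 kN.
Governing: min(2486.3, 1239.3) = 1239.3 kN → bearing.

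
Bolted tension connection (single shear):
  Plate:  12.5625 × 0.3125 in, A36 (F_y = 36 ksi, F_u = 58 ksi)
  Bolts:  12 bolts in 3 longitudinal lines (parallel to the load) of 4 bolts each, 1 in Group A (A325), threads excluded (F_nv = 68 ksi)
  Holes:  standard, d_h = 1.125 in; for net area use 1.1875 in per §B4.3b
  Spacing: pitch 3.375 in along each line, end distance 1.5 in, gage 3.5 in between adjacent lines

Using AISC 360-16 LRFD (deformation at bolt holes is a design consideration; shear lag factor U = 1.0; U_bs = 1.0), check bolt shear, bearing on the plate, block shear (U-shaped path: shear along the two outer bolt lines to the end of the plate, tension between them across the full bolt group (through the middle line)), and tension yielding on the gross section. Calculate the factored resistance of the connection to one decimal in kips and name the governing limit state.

Bolt shear: A_b = π(1)²/4 = 0.7854 in². φR_n = 0.75 × 68 × 0.7854 × 12 × 1 = 480.7 kips.
Bearing (0.3125 in plate, F_u = 58 ksi): end bolts L_c = 1.5 − 1.125/2 = 0.9375, R_n = min(1.2×0.9375×0.3125×58, 2.4×1×0.3125×58) = 20.391 kips/bolt; interior L_c = 3.375 − 1.125 = 2.25, R_n = 43.5 kips/bolt. φR_n = 0.75 × (3×20.391 + 9×43.5) = 339.5 kips.
Block shear: shear path 2×[1.5+3×3.375] = 2×11.625 in, A_gv = 7.2656, A_nv = 2×(11.625 − 3.5×1.1875)×0.3125 = 4.668 in²; tension across gage: (7 − 2×1.1875)×0.3125 = 1.4453 in². R_n = min(0.6×58×4.668, 0.6×36×7.2656) + 1.0×58×1.4453 = min(162.45, 156.94) + 83.827 = 240.77 kips. φR_n = 0.75 × 240.77 = 180.6 kips.
Tension yield (gross): A_g = 12.5625×0.3125 = 3.9258 in². φR_n = 0.90 × 36 × 3.9258 = 127.2 kips.
Governing: min(480.7, 339.5, 180.6, 127.2) = 127.2 kips → gross-section yield.

127.2 kips (gross-section yield governs)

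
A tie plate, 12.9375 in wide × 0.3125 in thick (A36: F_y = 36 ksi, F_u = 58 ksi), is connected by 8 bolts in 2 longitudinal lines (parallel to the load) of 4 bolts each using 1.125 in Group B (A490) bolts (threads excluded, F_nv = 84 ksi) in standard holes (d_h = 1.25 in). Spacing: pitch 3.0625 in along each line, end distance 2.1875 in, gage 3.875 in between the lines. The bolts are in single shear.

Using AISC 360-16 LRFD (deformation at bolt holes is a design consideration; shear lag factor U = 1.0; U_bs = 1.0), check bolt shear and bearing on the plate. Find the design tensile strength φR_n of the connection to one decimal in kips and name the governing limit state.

Bolt shear: A_b = π(1.125)²/4 = 0.99402 in². φR_n = 0.75 × 84 × 0.99402 × 8 × 1 = 501.0 kips.
Bearing (0.3125 in plate, F_u = 58 ksi): end bolts L_c = 2.1875 − 1.25/2 = 1.5625, R_n = min(1.2×1.5625×0.3125×58, 2.4×1.125×0.3125×58) = 33.984 kips/bolt; interior L_c = 3.0625 − 1.25 = 1.8125, R_n = 39.422 kips/bolt. φR_n = 0.75 × (2×33.984 + 6×39.422) = 228.4 kips.
Governing: min(501.0, 228.4) = 228.4 kips → bearing.

228.4 kips (bearing governs)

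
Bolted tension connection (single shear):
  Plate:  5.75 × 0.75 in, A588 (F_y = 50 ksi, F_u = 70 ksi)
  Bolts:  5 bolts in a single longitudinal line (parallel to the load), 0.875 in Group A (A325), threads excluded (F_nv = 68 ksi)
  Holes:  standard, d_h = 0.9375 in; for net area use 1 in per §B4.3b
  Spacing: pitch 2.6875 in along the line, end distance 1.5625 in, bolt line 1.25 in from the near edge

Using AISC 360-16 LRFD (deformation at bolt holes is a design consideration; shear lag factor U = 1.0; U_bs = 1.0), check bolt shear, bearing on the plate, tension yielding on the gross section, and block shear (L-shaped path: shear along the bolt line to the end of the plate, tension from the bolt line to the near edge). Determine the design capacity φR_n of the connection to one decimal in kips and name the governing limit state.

153.3 kips (bolt shear governs)

Bolt shear: A_b = π(0.875)²/4 = 0.60132 in². φR_n = 0.75 × 68 × 0.60132 × 5 × 1 = 153.3 kips.
Bearing (0.75 in plate, F_u = 70 ksi): end bolts L_c = 1.5625 − 0.9375/2 = 1.09375, R_n = min(1.2×1.09375×0.75×70, 2.4×0.875×0.75×70) = 68.906 kips/bolt; interior L_c = 2.6875 − 0.9375 = 1.75, R_n = 110.25 kips/bolt. φR_n = 0.75 × (1×68.906 + 4×110.25) = 382.4 kips.
Tension yield (gross): A_g = 5.75×0.75 = 4.3125 in². φR_n = 0.90 × 50 × 4.3125 = 194.1 kips.
Block shear: shear path 1×[1.5625+4×2.6875] = 1×12.3125 in, A_gv = 9.2344, A_nv = 1×(12.3125 − 4.5×1)×0.75 = 5.8594 in²; tension to near edge: (1.25 − 0.5×1)×0.75 = 0.5625 in². R_n = min(0.6×70×5.8594, 0.6×50×9.2344) + 1.0×70×0.5625 = min(246.09, 277.03) + 39.375 = 285.47 kips. φR_n = 0.75 × 285.47 = 214.1 kips.
Governing: min(153.3, 382.4, 194.1, 214.1) = 153.3 kips → bolt shear.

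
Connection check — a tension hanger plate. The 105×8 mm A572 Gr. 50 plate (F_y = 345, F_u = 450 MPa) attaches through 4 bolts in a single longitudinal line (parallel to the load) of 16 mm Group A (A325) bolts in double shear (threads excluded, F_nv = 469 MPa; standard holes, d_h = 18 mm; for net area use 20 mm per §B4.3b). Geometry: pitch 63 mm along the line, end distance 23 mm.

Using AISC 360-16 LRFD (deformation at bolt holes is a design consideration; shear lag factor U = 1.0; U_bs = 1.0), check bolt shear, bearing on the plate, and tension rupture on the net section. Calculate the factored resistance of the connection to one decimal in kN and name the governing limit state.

229.5 kN (net-section rupture governs)

Bolt shear: A_b = π(16)²/4 = 201.06 mm². φR_n = 0.75 × 469 × 201.06 × 4 × 2 = 565.8 kN.
Bearing (8 mm plate, F_u = 450 MPa): end bolts L_c = 23 − 18/2 = 14, R_n = min(1.2×14×8×450, 2.4×16×8×450) = 60.48 kN/bolt; interior L_c = 63 − 18 = 45, R_n = 138.24 kN/bolt. φR_n = 0.75 × (1×60.48 + 3×138.24) = 356.4 kN.
Tension rupture (net): A_n = (105 − 1×20)×8 = 680 mm² (U = 1.0, A_e = A_n). φR_n = 0.75 × 450 × 680 = 229.5 kN.
Governing: min(565.8, 356.4, 229.5) = 229.5 kN → net-section rupture.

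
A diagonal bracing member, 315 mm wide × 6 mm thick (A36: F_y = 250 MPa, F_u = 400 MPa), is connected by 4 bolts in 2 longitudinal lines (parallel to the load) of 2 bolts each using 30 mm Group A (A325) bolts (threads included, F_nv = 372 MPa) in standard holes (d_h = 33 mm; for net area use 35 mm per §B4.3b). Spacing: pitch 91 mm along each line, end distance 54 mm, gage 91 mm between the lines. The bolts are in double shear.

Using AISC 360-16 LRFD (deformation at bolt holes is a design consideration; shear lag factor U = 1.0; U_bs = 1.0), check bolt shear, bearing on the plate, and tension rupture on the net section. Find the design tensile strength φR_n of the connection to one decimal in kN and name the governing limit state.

412.6 kN (bearing governs)

Bolt shear: A_b = π(30)²/4 = 706.86 mm². φR_n = 0.75 × 372 × 706.86 × 4 × 2 = 1577.7 kN.
Bearing (6 mm plate, F_u = 400 MPa): end bolts L_c = 54 − 33/2 = 37.5, R_n = min(1.2×37.5×6×400, 2.4×30×6×400) = 108 kN/bolt; interior L_c = 91 − 33 = 58, R_n = 167.04 kN/bolt. φR_n = 0.75 × (2×108 + 2×167.04) = 412.6 kN.
Tension rupture (net): A_n = (315 − 2×35)×6 = 1470 mm² (U = 1.0, A_e = A_n). φR_n = 0.75 × 400 × 1470 = 441.0 kN.
Governing: min(1577.7, 412.6, 441.0) = 412.6 kN → bearing.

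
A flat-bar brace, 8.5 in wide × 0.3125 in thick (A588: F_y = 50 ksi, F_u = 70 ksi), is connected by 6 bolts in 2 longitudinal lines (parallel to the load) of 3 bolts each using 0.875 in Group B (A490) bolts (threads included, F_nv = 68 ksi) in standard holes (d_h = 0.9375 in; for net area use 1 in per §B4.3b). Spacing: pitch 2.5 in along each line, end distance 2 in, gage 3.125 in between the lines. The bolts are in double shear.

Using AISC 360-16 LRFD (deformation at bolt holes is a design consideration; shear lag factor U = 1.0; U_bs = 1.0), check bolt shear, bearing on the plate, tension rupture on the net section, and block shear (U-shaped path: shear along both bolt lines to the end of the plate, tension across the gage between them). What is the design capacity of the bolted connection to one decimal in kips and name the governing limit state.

106.6 kips (net-section rupture governs)

Bolt shear: A_b = π(0.875)²/4 = 0.60132 in². φR_n = 0.75 × 68 × 0.60132 × 6 × 2 = 368.0 kips.
Bearing (0.3125 in plate, F_u = 70 ksi): end bolts L_c = 2 − 0.9375/2 = 1.53125, R_n = min(1.2×1.53125×0.3125×70, 2.4×0.875×0.3125×70) = 40.195 kips/bolt; interior L_c = 2.5 − 0.9375 = 1.5625, R_n = 41.016 kips/bolt. φR_n = 0.75 × (2×40.195 + 4×41.016) = 183.3 kips.
Tension rupture (net): A_n = (8.5 − 2×1)×0.3125 = 2.0313 in² (U = 1.0, A_e = A_n). φR_n = 0.75 × 70 × 2.0313 = 106.6 kips.
Block shear: shear path 2×[2+2×2.5] = 2×7 in, A_gv = 4.375, A_nv = 2×(7 − 2.5×1)×0.3125 = 2.8125 in²; tension across gage: (3.125 − 1×1)×0.3125 = 0.66406 in². R_n = min(0.6×70×2.8125, 0.6×50×4.375) + 1.0×70×0.66406 = min(118.13, 131.25) + 46.484 = 164.61 kips. φR_n = 0.75 × 164.61 = 123.5 kips.
Governing: min(368.0, 183.3, 106.6, 123.5) = 106.6 kips → net-section rupture.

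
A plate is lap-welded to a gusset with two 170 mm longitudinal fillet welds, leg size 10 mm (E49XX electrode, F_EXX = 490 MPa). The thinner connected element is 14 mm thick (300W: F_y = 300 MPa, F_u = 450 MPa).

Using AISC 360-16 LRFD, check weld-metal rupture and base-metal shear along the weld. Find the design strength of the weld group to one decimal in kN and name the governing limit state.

530.0 kN (weld metal governs)

Weld metal: throat = 0.707×10 = 7.07 mm, L = 2×170 = 340 mm. φR_n = 0.75 × 0.6 × 490 × 7.07 × 340 = 530.0 kN.
Base metal shear (14 mm plate): yield φR_n = 1.0×0.6×300×14×340 = 856.8 kN; rupture φR_n = 0.75×0.6×450×14×340 = 963.9 kN; take 856.8 kN (yield).
Governing: min(530.0, 856.8) = 530.0 kN → weld metal.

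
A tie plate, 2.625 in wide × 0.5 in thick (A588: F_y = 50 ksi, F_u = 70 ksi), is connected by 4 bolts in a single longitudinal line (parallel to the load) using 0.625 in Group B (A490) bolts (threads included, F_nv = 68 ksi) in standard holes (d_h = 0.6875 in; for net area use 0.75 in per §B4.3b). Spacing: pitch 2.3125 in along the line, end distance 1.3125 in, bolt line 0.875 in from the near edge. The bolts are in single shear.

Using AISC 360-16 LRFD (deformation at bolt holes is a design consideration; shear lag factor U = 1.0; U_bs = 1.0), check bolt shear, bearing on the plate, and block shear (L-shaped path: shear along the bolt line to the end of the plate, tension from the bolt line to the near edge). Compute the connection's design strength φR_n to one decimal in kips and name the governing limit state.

Bolt shear: A_b = π(0.625)²/4 = 0.3068 in². φR_n = 0.75 × 68 × 0.3068 × 4 × 1 = 62.6 kips.
Bearing (0.5 in plate, F_u = 70 ksi): end bolts L_c = 1.3125 − 0.6875/2 = 0.96875, R_n = min(1.2×0.96875×0.5×70, 2.4×0.625×0.5×70) = 40.688 kips/bolt; interior L_c = 2.3125 − 0.6875 = 1.625, R_n = 52.5 kips/bolt. φR_n = 0.75 × (1×40.688 + 3×52.5) = 148.6 kips.
Block shear: shear path 1×[1.3125+3×2.3125] = 1×8.25 in, A_gv = 4.125, A_nv = 1×(8.25 − 3.5×0.75)×0.5 = 2.8125 in²; tension to near edge: (0.875 − 0.5×0.75)×0.5 = 0.25 in². R_n = min(0.6×70×2.8125, 0.6×50×4.125) + 1.0×70×0.25 = min(118.13, 123.75) + 17.5 = 135.63 kips. φR_n = 0.75 × 135.63 = 101.7 kips.
Governing: min(62.6, 148.6, 101.7) = 62.6 kips → bolt shear.

62.6 kips (bolt shear governs)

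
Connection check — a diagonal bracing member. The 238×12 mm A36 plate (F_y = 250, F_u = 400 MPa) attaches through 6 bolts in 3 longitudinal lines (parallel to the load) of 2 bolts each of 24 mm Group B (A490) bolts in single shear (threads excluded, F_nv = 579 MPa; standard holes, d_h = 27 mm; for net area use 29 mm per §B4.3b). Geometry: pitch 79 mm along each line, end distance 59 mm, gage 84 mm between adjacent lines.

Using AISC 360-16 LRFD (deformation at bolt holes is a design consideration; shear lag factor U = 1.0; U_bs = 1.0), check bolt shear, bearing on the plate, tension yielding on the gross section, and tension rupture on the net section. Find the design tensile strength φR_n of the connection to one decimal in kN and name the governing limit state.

543.6 kN (net-section rupture governs)

Bolt shear: A_b = π(24)²/4 = 452.39 mm². φR_n = 0.75 × 579 × 452.39 × 6 × 1 = 1178.7 kN.
Bearing (12 mm plate, F_u = 400 MPa): end bolts L_c = 59 − 27/2 = 45.5, R_n = min(1.2×45.5×12×400, 2.4×24×12×400) = 262.08 kN/bolt; interior L_c = 79 − 27 = 52, R_n = 276.48 kN/bolt. φR_n = 0.75 × (3×262.08 + 3×276.48) = 1211.8 kN.
Tension yield (gross): A_g = 238×12 = 2856 mm². φR_n = 0.90 × 250 × 2856 = 642.6 kN.
Tension rupture (net): A_n = (238 − 3×29)×12 = 1812 mm² (U = 1.0, A_e = A_n). φR_n = 0.75 × 400 × 1812 = 543.6 kN.
Governing: min(1178.7, 1211.8, 642.6, 543.6) = 543.6 kN → net-section rupture.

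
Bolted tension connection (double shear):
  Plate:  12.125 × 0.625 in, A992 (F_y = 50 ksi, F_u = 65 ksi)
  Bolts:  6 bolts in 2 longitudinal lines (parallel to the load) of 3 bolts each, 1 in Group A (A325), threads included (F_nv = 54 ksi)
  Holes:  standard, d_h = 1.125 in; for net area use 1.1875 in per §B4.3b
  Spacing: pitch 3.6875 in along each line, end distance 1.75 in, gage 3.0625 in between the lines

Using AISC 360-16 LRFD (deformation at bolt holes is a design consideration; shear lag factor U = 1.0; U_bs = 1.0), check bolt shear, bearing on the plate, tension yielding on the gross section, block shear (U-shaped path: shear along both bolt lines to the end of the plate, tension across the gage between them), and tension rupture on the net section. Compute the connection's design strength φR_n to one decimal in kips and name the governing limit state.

Bolt shear: A_b = π(1)²/4 = 0.7854 in². φR_n = 0.75 × 54 × 0.7854 × 6 × 2 = 381.7 kips.
Bearing (0.625 in plate, F_u = 65 ksi): end bolts L_c = 1.75 − 1.125/2 = 1.1875, R_n = min(1.2×1.1875×0.625×65, 2.4×1×0.625×65) = 57.891 kips/bolt; interior L_c = 3.6875 − 1.125 = 2.5625, R_n = 97.5 kips/bolt. φR_n = 0.75 × (2×57.891 + 4×97.5) = 379.3 kips.
Tension yield (gross): A_g = 12.125×0.625 = 7.5781 in². φR_n = 0.90 × 50 × 7.5781 = 341.0 kips.
Block shear: shear path 2×[1.75+2×3.6875] = 2×9.125 in, A_gv = 11.406, A_nv = 2×(9.125 − 2.5×1.1875)×0.625 = 7.6953 in²; tension across gage: (3.0625 − 1×1.1875)×0.625 = 1.1719 in². R_n = min(0.6×65×7.6953, 0.6×50×11.406) + 1.0×65×1.1719 = min(300.12, 342.18) + 76.174 = 376.29 kips. φR_n = 0.75 × 376.29 = 282.2 kips.
Tension rupture (net): A_n = (12.125 − 2×1.1875)×0.625 = 6.0938 in² (U = 1.0, A_e = A_n). φR_n = 0.75 × 65 × 6.0938 = 297.1 kips.
Governing: min(381.7, 379.3, 341.0, 282.2, 297.1) = 282.2 kips → block shear.

282.2 kips (block shear governs)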